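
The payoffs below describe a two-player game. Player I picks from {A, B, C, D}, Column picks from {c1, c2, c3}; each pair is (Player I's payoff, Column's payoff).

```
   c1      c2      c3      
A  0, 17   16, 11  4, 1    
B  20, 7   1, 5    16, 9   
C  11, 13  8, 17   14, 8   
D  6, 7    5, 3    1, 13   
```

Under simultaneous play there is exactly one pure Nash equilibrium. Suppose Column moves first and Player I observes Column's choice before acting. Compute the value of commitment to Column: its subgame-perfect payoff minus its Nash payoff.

Solve by backward induction (Column leads).
- c1: BR = B, leader payoff 7.
- c2: BR = A, leader payoff 11.
- c3: BR = B, leader payoff 9.
Maximizing over 7, 11, 9, Column chooses c2. Subgame-perfect outcome: (A, c2) with payoffs (16, 11).
Under simultaneous play:
Player I's best replies: c1→B; c2→A; c3→B.
Column's best replies: A→c1; B→c3; C→c2; D→c3.
Only (B, c3) has each player best-responding; Nash payoffs (16, 9).
Column's commitment gain: 11 − 9 = 2.

2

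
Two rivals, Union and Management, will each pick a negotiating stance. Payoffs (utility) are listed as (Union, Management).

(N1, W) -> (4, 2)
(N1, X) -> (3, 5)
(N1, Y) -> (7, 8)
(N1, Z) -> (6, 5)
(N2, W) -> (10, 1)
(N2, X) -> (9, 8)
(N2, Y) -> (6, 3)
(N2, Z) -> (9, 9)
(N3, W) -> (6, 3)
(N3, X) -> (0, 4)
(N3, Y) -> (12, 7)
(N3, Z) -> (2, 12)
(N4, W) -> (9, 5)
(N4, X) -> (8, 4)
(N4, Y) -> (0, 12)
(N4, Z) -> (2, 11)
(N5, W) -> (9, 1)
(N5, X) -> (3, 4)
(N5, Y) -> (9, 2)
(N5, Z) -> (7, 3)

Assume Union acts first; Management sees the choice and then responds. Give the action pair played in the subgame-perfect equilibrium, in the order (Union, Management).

Management best-responds to each possible Union move:
- N1: Management compares 2, 5, 8, 5 and picks Y; Union would get 7.
- N2: Management compares 1, 8, 3, 9 and picks Z; Union would get 9.
- N3: Management compares 3, 4, 7, 12 and picks Z; Union would get 2.
- N4: Management compares 5, 4, 12, 11 and picks Y; Union would get 0.
- N5: Management compares 1, 4, 2, 3 and picks X; Union would get 3.
Maximizing over 7, 9, 2, 0, 3, Union chooses N2. Subgame-perfect outcome: (N2, Z) with payoffs (9, 9).

(N2, Z)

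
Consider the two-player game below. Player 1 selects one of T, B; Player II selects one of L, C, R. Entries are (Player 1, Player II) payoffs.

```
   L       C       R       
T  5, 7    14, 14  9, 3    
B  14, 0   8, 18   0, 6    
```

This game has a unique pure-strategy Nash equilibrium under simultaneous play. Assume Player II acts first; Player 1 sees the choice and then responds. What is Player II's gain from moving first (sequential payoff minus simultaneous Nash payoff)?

0

Solve by backward induction (Player II leads).
- L: Player 1 compares 5, 14 and picks B; Player II would get 0.
- C: Player 1 compares 14, 8 and picks T; Player II would get 14.
- R: Player 1 compares 9, 0 and picks T; Player II would get 3.
Player II's induced payoffs are 0, 14, 3, so Player II commits to C. Subgame-perfect outcome: (T, C) with payoffs (14, 14).
Under simultaneous play:
Player 1's best replies: L→B; C→T; R→T.
Player II's best replies: T→C; B→C.
Only (T, C) has each player best-responding; Nash payoffs (14, 14).
Player II's commitment gain: 14 − 14 = 0.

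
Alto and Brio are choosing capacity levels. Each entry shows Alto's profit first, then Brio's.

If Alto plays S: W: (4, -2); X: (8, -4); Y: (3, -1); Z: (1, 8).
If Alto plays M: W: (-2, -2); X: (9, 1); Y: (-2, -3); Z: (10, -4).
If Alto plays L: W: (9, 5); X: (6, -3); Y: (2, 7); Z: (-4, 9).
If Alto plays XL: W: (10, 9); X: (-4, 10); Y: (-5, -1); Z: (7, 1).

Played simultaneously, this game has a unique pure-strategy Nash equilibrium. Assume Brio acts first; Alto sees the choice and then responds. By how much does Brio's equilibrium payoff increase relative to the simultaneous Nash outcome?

8

Work backward from Alto's decision.
- W: Alto compares 4, -2, 9, 10 and picks XL; Brio would get 9.
- X: Alto compares 8, 9, 6, -4 and picks M; Brio would get 1.
- Y: Alto compares 3, -2, 2, -5 and picks S; Brio would get -1.
- Z: Alto compares 1, 10, -4, 7 and picks M; Brio would get -4.
Brio's induced payoffs are 9, 1, -1, -4, so Brio commits to W. Subgame-perfect outcome: (XL, W) with payoffs (10, 9).
For the simultaneous game, intersect best replies.
Alto's best replies: W→XL; X→M; Y→S; Z→M.
Brio's best replies: S→Z; M→X; L→Z; XL→X.
Only (M, X) has each player best-responding; Nash payoffs (9, 1).
Brio's commitment gain: 9 − 1 = 8.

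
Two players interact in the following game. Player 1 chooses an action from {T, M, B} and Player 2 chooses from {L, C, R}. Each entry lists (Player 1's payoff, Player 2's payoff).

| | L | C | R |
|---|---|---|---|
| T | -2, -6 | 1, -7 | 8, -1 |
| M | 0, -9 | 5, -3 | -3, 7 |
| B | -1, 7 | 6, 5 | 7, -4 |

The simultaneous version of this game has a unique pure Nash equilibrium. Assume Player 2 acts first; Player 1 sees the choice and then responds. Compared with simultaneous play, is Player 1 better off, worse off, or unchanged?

worse off

Backward induction with Player 2 moving first.
- L: BR = M, leader payoff -9.
- C: BR = B, leader payoff 5.
- R: BR = T, leader payoff -1.
Among -9, 5, -1, the best is 5 at C. Subgame-perfect outcome: (B, C) with payoffs (6, 5).
Under simultaneous play:
Player 1's best replies: L→M; C→B; R→T.
Player 2's best replies: T→R; M→R; B→L.
The unique mutual best reply is (T, R), giving (8, -1).
Player 1 earns 6 sequentially versus 8 at the Nash outcome: worse off.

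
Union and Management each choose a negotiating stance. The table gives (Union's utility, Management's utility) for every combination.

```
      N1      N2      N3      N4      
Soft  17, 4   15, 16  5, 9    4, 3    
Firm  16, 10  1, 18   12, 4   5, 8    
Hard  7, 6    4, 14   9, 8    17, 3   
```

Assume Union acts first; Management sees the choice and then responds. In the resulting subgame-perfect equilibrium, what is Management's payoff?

Management best-responds to each possible Union move:
- Soft: BR = N2, leader payoff 15.
- Firm: BR = N2, leader payoff 1.
- Hard: BR = N2, leader payoff 4.
Union's induced payoffs are 15, 1, 4, so Union commits to Soft. Subgame-perfect outcome: (Soft, N2) with payoffs (15, 16).

16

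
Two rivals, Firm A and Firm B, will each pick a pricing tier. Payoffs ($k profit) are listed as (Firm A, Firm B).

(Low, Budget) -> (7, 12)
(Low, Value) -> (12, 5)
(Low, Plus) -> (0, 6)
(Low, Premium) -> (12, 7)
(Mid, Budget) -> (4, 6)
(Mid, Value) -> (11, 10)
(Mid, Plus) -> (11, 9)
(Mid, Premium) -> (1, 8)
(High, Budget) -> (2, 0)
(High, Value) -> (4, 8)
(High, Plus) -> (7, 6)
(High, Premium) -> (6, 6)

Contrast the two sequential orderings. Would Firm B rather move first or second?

first

If Firm A leads: Firm B's best replies are Low→Budget, Mid→Value, High→Value; Firm A's induced payoffs 7, 11, 4; outcome (Mid, Value), payoffs (11, 10).
If Firm B leads: Firm A's best replies are Budget→Low, Value→Low, Plus→Mid, Premium→Low; Firm B's induced payoffs 12, 5, 9, 7; outcome (Low, Budget), payoffs (7, 12).
Firm B gets 12 moving first and 10 moving second, so Firm B prefers to move first.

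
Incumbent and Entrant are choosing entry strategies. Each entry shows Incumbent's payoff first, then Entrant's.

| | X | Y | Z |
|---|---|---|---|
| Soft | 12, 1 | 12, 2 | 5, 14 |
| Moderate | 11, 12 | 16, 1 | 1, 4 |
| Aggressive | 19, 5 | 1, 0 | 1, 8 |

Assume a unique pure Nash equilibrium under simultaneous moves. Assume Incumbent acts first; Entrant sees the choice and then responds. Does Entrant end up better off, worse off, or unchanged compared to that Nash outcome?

Solve by backward induction (Incumbent leads).
- Soft: Entrant compares 1, 2, 14 and picks Z; Incumbent would get 5.
- Moderate: Entrant compares 12, 1, 4 and picks X; Incumbent would get 11.
- Aggressive: Entrant compares 5, 0, 8 and picks Z; Incumbent would get 1.
Incumbent's induced payoffs are 5, 11, 1, so Incumbent commits to Moderate. Subgame-perfect outcome: (Moderate, X) with payoffs (11, 12).
Under simultaneous play:
Incumbent's best replies: X→Aggressive; Y→Moderate; Z→Soft.
Entrant's best replies: Soft→Z; Moderate→X; Aggressive→Z.
The unique mutual best reply is (Soft, Z), giving (5, 14).
Entrant earns 12 sequentially versus 14 at the Nash outcome: worse off.

worse off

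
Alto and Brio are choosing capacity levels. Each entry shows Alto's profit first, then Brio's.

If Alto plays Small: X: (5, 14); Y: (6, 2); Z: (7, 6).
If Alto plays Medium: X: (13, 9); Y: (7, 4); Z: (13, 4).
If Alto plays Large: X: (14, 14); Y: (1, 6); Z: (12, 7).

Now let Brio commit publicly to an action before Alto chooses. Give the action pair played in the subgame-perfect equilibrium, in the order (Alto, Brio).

Backward induction with Brio moving first.
- X → Alto plays Large (best of 5, 13, 14); Brio gets 14.
- Y → Alto plays Medium (best of 6, 7, 1); Brio gets 4.
- Z → Alto plays Medium (best of 7, 13, 12); Brio gets 4.
Among 14, 4, 4, the best is 14 at X. Subgame-perfect outcome: (Large, X) with payoffs (14, 14).

(Large, X)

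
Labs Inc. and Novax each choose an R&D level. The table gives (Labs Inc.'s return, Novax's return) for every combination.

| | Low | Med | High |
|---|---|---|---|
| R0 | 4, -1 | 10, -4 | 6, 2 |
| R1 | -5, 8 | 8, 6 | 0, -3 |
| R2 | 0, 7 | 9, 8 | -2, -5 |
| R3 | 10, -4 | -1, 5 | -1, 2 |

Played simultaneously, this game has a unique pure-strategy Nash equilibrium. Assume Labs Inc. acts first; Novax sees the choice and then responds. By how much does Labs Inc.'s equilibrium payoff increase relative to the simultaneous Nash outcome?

Work backward from Novax's decision.
- R0: Novax compares -1, -4, 2 and picks High; Labs Inc. would get 6.
- R1: Novax compares 8, 6, -3 and picks Low; Labs Inc. would get -5.
- R2: Novax compares 7, 8, -5 and picks Med; Labs Inc. would get 9.
- R3: Novax compares -4, 5, 2 and picks Med; Labs Inc. would get -1.
Among 6, -5, 9, -1, the best is 9 at R2. Subgame-perfect outcome: (R2, Med) with payoffs (9, 8).
Under simultaneous play:
Labs Inc.'s best replies: Low→R3; Med→R0; High→R0.
Novax's best replies: R0→High; R1→Low; R2→Med; R3→Med.
The unique mutual best reply is (R0, High), giving (6, 2).
Labs Inc.'s commitment gain: 9 − 6 = 3.

3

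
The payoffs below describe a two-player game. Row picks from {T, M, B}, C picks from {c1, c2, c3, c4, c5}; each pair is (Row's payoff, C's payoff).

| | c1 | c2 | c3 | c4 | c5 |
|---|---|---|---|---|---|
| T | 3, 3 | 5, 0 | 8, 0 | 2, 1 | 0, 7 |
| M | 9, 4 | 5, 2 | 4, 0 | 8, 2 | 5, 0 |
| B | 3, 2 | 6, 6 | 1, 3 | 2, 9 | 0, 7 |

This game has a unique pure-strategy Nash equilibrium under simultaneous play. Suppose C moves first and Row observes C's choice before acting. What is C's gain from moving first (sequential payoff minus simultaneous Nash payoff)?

Row best-responds to each possible C move:
- c1 → Row plays M (best of 3, 9, 3); C gets 4.
- c2 → Row plays B (best of 5, 5, 6); C gets 6.
- c3 → Row plays T (best of 8, 4, 1); C gets 0.
- c4 → Row plays M (best of 2, 8, 2); C gets 2.
- c5 → Row plays M (best of 0, 5, 0); C gets 0.
C's induced payoffs are 4, 6, 0, 2, 0, so C commits to c2. Subgame-perfect outcome: (B, c2) with payoffs (6, 6).
For the simultaneous game, intersect best replies.
Row's best replies: c1→M; c2→B; c3→T; c4→M; c5→M.
C's best replies: T→c5; M→c1; B→c4.
Only (M, c1) has each player best-responding; Nash payoffs (9, 4).
C's commitment gain: 6 − 4 = 2.

2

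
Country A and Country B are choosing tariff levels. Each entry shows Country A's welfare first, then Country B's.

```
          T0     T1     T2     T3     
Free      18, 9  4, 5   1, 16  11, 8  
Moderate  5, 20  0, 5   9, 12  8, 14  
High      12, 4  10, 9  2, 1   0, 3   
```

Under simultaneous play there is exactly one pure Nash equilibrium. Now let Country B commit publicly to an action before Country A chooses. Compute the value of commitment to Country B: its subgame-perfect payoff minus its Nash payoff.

3

Solve by backward induction (Country B leads).
- T0 → Country A plays Free (best of 18, 5, 12); Country B gets 9.
- T1 → Country A plays High (best of 4, 0, 10); Country B gets 9.
- T2 → Country A plays Moderate (best of 1, 9, 2); Country B gets 12.
- T3 → Country A plays Free (best of 11, 8, 0); Country B gets 8.
Maximizing over 9, 9, 12, 8, Country B chooses T2. Subgame-perfect outcome: (Moderate, T2) with payoffs (9, 12).
Now find the simultaneous Nash equilibrium.
Country A's best replies: T0→Free; T1→High; T2→Moderate; T3→Free.
Country B's best replies: Free→T2; Moderate→T0; High→T1.
The unique mutual best reply is (High, T1), giving (10, 9).
Country B's commitment gain: 12 − 9 = 3.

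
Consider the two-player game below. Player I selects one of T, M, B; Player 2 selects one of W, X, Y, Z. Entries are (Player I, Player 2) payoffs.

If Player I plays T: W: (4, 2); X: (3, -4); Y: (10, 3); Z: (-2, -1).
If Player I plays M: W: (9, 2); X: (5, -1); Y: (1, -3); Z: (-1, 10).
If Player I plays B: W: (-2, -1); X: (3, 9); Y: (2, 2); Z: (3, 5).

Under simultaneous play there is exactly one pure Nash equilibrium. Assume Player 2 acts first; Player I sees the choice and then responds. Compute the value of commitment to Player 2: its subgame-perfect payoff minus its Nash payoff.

Work backward from Player I's decision.
- W: BR = M, leader payoff 2.
- X: BR = M, leader payoff -1.
- Y: BR = T, leader payoff 3.
- Z: BR = B, leader payoff 5.
Maximizing over 2, -1, 3, 5, Player 2 chooses Z. Subgame-perfect outcome: (B, Z) with payoffs (3, 5).
For the simultaneous game, intersect best replies.
Player I's best replies: W→M; X→M; Y→T; Z→B.
Player 2's best replies: T→Y; M→Z; B→X.
The unique mutual best reply is (T, Y), giving (10, 3).
Player 2's commitment gain: 5 − 3 = 2.

2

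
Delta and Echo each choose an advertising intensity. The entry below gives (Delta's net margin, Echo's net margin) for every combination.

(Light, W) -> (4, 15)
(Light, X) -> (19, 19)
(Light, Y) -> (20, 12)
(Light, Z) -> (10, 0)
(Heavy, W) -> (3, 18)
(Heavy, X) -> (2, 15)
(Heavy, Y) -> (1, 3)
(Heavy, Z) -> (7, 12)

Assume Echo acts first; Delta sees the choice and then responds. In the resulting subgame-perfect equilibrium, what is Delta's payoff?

19

Solve by backward induction (Echo leads).
- W → Delta plays Light (best of 4, 3); Echo gets 15.
- X → Delta plays Light (best of 19, 2); Echo gets 19.
- Y → Delta plays Light (best of 20, 1); Echo gets 12.
- Z → Delta plays Light (best of 10, 7); Echo gets 0.
Maximizing over 15, 19, 12, 0, Echo chooses X. Subgame-perfect outcome: (Light, X) with payoffs (19, 19).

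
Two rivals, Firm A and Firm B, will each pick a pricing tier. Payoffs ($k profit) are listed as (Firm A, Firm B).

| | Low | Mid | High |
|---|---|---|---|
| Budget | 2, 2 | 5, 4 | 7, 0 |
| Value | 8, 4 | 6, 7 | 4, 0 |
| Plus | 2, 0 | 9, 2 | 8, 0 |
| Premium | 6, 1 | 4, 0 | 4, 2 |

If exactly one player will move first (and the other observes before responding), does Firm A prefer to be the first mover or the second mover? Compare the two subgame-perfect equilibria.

If Firm A leads: Firm B's best replies are Budget→Mid, Value→Mid, Plus→Mid, Premium→High; Firm A's induced payoffs 5, 6, 9, 4; outcome (Plus, Mid), payoffs (9, 2).
If Firm B leads: Firm A's best replies are Low→Value, Mid→Plus, High→Plus; Firm B's induced payoffs 4, 2, 0; outcome (Value, Low), payoffs (8, 4).
Firm A gets 9 moving first and 8 moving second, so Firm A prefers to move first.

first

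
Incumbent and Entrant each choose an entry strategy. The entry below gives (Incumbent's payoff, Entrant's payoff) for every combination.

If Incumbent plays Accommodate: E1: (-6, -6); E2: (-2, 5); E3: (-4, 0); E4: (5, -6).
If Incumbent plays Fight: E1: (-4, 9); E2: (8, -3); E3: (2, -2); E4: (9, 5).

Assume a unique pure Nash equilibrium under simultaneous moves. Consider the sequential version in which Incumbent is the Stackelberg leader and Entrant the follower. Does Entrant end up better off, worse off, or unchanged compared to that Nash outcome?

worse off

Solve by backward induction (Incumbent leads).
- Accommodate → Entrant plays E2 (best of -6, 5, 0, -6); Incumbent gets -2.
- Fight → Entrant plays E1 (best of 9, -3, -2, 5); Incumbent gets -4.
Maximizing over -2, -4, Incumbent chooses Accommodate. Subgame-perfect outcome: (Accommodate, E2) with payoffs (-2, 5).
For the simultaneous game, intersect best replies.
Incumbent's best replies: E1→Fight; E2→Fight; E3→Fight; E4→Fight.
Entrant's best replies: Accommodate→E2; Fight→E1.
Only (Fight, E1) has each player best-responding; Nash payoffs (-4, 9).
Entrant earns 5 sequentially versus 9 at the Nash outcome: worse off.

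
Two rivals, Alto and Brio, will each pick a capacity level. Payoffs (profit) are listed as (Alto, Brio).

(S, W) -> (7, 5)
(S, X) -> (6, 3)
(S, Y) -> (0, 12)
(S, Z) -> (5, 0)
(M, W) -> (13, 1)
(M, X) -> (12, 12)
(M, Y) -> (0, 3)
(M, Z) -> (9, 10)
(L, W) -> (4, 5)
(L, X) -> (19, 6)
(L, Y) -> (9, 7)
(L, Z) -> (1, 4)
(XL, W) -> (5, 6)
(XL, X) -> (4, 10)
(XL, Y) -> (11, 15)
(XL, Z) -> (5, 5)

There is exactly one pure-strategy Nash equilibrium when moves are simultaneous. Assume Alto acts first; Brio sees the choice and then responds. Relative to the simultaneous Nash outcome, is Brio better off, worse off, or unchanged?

worse off

Brio best-responds to each possible Alto move:
- S: BR = Y, leader payoff 0.
- M: BR = X, leader payoff 12.
- L: BR = Y, leader payoff 9.
- XL: BR = Y, leader payoff 11.
Among 0, 12, 9, 11, the best is 12 at M. Subgame-perfect outcome: (M, X) with payoffs (12, 12).
Now find the simultaneous Nash equilibrium.
Alto's best replies: W→M; X→L; Y→XL; Z→M.
Brio's best replies: S→Y; M→X; L→Y; XL→Y.
The unique mutual best reply is (XL, Y), giving (11, 15).
Brio earns 12 sequentially versus 15 at the Nash outcome: worse off.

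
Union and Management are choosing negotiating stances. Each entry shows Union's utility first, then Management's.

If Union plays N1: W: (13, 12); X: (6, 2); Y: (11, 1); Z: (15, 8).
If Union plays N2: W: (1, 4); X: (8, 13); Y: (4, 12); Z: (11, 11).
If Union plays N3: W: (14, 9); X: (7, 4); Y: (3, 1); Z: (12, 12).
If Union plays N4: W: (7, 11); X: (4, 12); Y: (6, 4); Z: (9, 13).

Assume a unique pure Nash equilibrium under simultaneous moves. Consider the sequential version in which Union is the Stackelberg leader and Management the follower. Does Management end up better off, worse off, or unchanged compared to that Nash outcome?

Backward induction with Union moving first.
- N1 → Management plays W (best of 12, 2, 1, 8); Union gets 13.
- N2 → Management plays X (best of 4, 13, 12, 11); Union gets 8.
- N3 → Management plays Z (best of 9, 4, 1, 12); Union gets 12.
- N4 → Management plays Z (best of 11, 12, 4, 13); Union gets 9.
Among 13, 8, 12, 9, the best is 13 at N1. Subgame-perfect outcome: (N1, W) with payoffs (13, 12).
For the simultaneous game, intersect best replies.
Union's best replies: W→N3; X→N2; Y→N1; Z→N1.
Management's best replies: N1→W; N2→X; N3→Z; N4→Z.
The unique mutual best reply is (N2, X), giving (8, 13).
Management earns 12 sequentially versus 13 at the Nash outcome: worse off.

worse off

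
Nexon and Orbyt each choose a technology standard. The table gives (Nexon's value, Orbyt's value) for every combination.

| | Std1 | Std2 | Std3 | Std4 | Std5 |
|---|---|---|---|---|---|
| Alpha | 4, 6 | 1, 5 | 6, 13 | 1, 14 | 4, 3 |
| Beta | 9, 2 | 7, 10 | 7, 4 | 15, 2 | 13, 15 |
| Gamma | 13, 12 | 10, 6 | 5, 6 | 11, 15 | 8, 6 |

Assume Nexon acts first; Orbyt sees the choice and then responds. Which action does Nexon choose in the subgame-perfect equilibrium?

Beta

Backward induction with Nexon moving first.
- Alpha: Orbyt compares 6, 5, 13, 14, 3 and picks Std4; Nexon would get 1.
- Beta: Orbyt compares 2, 10, 4, 2, 15 and picks Std5; Nexon would get 13.
- Gamma: Orbyt compares 12, 6, 6, 15, 6 and picks Std4; Nexon would get 11.
Among 1, 13, 11, the best is 13 at Beta. Subgame-perfect outcome: (Beta, Std5) with payoffs (13, 15).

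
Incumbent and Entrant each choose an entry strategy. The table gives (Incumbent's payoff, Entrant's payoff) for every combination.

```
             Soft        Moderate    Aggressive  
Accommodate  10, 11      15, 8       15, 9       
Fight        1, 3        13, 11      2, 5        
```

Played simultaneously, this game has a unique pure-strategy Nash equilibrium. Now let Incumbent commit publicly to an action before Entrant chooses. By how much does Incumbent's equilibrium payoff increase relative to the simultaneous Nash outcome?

3

Work backward from Entrant's decision.
- Accommodate: Entrant compares 11, 8, 9 and picks Soft; Incumbent would get 10.
- Fight: Entrant compares 3, 11, 5 and picks Moderate; Incumbent would get 13.
Among 10, 13, the best is 13 at Fight. Subgame-perfect outcome: (Fight, Moderate) with payoffs (13, 11).
Now find the simultaneous Nash equilibrium.
Incumbent's best replies: Soft→Accommodate; Moderate→Accommodate; Aggressive→Accommodate.
Entrant's best replies: Accommodate→Soft; Fight→Moderate.
The unique mutual best reply is (Accommodate, Soft), giving (10, 11).
Incumbent's commitment gain: 13 − 10 = 3.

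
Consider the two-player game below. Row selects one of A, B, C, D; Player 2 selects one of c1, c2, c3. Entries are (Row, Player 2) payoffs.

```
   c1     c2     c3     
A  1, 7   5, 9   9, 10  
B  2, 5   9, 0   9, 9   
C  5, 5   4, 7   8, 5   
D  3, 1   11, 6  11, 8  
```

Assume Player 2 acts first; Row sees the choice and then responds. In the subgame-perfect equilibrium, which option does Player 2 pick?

c3

Work backward from Row's decision.
- c1 → Row plays C (best of 1, 2, 5, 3); Player 2 gets 5.
- c2 → Row plays D (best of 5, 9, 4, 11); Player 2 gets 6.
- c3 → Row plays D (best of 9, 9, 8, 11); Player 2 gets 8.
Maximizing over 5, 6, 8, Player 2 chooses c3. Subgame-perfect outcome: (D, c3) with payoffs (11, 8).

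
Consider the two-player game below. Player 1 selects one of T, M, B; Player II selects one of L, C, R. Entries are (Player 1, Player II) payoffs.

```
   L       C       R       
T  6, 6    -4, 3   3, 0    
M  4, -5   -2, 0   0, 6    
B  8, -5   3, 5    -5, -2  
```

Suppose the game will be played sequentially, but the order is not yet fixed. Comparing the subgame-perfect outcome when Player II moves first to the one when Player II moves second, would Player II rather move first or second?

second

If Player 1 leads: Player II's best replies are T→L, M→R, B→C; Player 1's induced payoffs 6, 0, 3; outcome (T, L), payoffs (6, 6).
If Player II leads: Player 1's best replies are L→B, C→B, R→T; Player II's induced payoffs -5, 5, 0; outcome (B, C), payoffs (3, 5).
Player II gets 5 moving first and 6 moving second, so Player II prefers to move second.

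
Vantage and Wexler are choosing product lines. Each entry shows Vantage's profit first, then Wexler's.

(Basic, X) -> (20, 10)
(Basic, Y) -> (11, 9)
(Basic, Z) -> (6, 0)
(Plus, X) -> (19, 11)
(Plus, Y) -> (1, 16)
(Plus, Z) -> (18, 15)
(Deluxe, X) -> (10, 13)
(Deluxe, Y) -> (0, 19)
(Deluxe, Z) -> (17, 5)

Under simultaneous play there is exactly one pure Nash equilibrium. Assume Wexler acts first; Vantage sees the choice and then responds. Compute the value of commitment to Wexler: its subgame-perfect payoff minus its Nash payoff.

5

Vantage best-responds to each possible Wexler move:
- X → Vantage plays Basic (best of 20, 19, 10); Wexler gets 10.
- Y → Vantage plays Basic (best of 11, 1, 0); Wexler gets 9.
- Z → Vantage plays Plus (best of 6, 18, 17); Wexler gets 15.
Maximizing over 10, 9, 15, Wexler chooses Z. Subgame-perfect outcome: (Plus, Z) with payoffs (18, 15).
Under simultaneous play:
Vantage's best replies: X→Basic; Y→Basic; Z→Plus.
Wexler's best replies: Basic→X; Plus→Y; Deluxe→Y.
Only (Basic, X) has each player best-responding; Nash payoffs (20, 10).
Wexler's commitment gain: 15 − 10 = 5.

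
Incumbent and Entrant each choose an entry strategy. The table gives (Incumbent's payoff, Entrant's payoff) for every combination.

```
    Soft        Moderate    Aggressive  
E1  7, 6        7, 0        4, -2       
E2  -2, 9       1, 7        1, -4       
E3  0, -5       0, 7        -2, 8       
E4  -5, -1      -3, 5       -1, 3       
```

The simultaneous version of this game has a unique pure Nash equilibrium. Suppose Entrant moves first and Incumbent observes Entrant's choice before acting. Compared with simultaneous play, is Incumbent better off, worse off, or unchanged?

unchanged

Backward induction with Entrant moving first.
- Soft: BR = E1, leader payoff 6.
- Moderate: BR = E1, leader payoff 0.
- Aggressive: BR = E1, leader payoff -2.
Among 6, 0, -2, the best is 6 at Soft. Subgame-perfect outcome: (E1, Soft) with payoffs (7, 6).
Under simultaneous play:
Incumbent's best replies: Soft→E1; Moderate→E1; Aggressive→E1.
Entrant's best replies: E1→Soft; E2→Soft; E3→Aggressive; E4→Moderate.
Only (E1, Soft) has each player best-responding; Nash payoffs (7, 6).
Incumbent earns 7 sequentially versus 7 at the Nash outcome: unchanged.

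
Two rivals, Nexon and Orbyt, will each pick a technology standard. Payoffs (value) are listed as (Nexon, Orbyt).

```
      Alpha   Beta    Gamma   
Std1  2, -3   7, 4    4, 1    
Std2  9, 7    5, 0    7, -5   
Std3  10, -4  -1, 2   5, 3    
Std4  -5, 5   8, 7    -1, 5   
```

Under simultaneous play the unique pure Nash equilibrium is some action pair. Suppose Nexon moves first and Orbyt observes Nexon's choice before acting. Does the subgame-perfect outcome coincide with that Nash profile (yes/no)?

Solve by backward induction (Nexon leads).
- Std1: Orbyt compares -3, 4, 1 and picks Beta; Nexon would get 7.
- Std2: Orbyt compares 7, 0, -5 and picks Alpha; Nexon would get 9.
- Std3: Orbyt compares -4, 2, 3 and picks Gamma; Nexon would get 5.
- Std4: Orbyt compares 5, 7, 5 and picks Beta; Nexon would get 8.
Among 7, 9, 5, 8, the best is 9 at Std2. Subgame-perfect outcome: (Std2, Alpha) with payoffs (9, 7).
Now find the simultaneous Nash equilibrium.
Nexon's best replies: Alpha→Std3; Beta→Std4; Gamma→Std2.
Orbyt's best replies: Std1→Beta; Std2→Alpha; Std3→Gamma; Std4→Beta.
The unique mutual best reply is (Std4, Beta), giving (8, 7).
Sequential outcome (Std2, Alpha) differs from the Nash profile (Std4, Beta).

no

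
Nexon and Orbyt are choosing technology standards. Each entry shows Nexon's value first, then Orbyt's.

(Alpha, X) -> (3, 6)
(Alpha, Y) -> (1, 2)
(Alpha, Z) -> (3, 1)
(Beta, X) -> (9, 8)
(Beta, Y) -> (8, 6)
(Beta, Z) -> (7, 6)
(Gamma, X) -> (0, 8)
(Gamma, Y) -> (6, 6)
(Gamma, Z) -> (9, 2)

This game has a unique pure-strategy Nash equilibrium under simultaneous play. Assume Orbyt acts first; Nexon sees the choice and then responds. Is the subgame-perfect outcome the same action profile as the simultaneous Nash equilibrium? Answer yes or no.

Solve by backward induction (Orbyt leads).
- X: Nexon compares 3, 9, 0 and picks Beta; Orbyt would get 8.
- Y: Nexon compares 1, 8, 6 and picks Beta; Orbyt would get 6.
- Z: Nexon compares 3, 7, 9 and picks Gamma; Orbyt would get 2.
Maximizing over 8, 6, 2, Orbyt chooses X. Subgame-perfect outcome: (Beta, X) with payoffs (9, 8).
Now find the simultaneous Nash equilibrium.
Nexon's best replies: X→Beta; Y→Beta; Z→Gamma.
Orbyt's best replies: Alpha→X; Beta→X; Gamma→X.
Only (Beta, X) has each player best-responding; Nash payoffs (9, 8).
Sequential outcome (Beta, X) coincides with the Nash profile (Beta, X).

yes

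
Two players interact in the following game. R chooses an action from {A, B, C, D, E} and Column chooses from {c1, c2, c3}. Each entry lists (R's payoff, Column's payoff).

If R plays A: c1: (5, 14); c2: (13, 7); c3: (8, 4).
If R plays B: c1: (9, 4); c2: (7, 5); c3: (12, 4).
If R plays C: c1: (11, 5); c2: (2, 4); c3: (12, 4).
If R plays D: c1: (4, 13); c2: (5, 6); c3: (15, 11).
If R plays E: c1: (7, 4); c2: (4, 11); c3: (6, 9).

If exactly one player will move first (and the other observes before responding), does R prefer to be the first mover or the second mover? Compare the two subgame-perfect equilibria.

second

If R leads: Column's best replies are A→c1, B→c2, C→c1, D→c1, E→c2; R's induced payoffs 5, 7, 11, 4, 4; outcome (C, c1), payoffs (11, 5).
If Column leads: R's best replies are c1→C, c2→A, c3→D; Column's induced payoffs 5, 7, 11; outcome (D, c3), payoffs (15, 11).
R gets 11 moving first and 15 moving second, so R prefers to move second.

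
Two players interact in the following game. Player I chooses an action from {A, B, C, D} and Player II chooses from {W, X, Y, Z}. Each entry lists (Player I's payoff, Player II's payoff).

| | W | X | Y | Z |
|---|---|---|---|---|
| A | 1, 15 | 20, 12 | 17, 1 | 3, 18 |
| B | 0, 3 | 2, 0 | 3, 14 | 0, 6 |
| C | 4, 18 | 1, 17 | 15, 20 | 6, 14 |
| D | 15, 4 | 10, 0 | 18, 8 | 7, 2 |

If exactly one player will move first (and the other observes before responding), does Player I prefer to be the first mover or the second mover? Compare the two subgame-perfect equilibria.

second

If Player I leads: Player II's best replies are A→Z, B→Y, C→Y, D→Y; Player I's induced payoffs 3, 3, 15, 18; outcome (D, Y), payoffs (18, 8).
If Player II leads: Player I's best replies are W→D, X→A, Y→D, Z→D; Player II's induced payoffs 4, 12, 8, 2; outcome (A, X), payoffs (20, 12).
Player I gets 18 moving first and 20 moving second, so Player I prefers to move second.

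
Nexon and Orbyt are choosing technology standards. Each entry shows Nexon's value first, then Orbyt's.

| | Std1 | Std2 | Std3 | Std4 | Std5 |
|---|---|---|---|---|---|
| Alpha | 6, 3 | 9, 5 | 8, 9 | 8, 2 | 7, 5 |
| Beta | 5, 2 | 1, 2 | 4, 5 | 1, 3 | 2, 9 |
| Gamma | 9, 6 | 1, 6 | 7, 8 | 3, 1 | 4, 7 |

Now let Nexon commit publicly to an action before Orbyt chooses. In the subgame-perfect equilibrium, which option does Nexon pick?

Alpha

Work backward from Orbyt's decision.
- Alpha → Orbyt plays Std3 (best of 3, 5, 9, 2, 5); Nexon gets 8.
- Beta → Orbyt plays Std5 (best of 2, 2, 5, 3, 9); Nexon gets 2.
- Gamma → Orbyt plays Std3 (best of 6, 6, 8, 1, 7); Nexon gets 7.
Among 8, 2, 7, the best is 8 at Alpha. Subgame-perfect outcome: (Alpha, Std3) with payoffs (8, 9).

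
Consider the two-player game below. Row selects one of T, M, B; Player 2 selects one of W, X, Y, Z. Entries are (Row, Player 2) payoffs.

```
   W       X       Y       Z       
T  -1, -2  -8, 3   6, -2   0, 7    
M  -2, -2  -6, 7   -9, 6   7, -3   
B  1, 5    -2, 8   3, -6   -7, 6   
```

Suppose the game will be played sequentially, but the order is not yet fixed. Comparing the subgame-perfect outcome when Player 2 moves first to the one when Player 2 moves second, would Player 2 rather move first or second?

first

If Row leads: Player 2's best replies are T→Z, M→X, B→X; Row's induced payoffs 0, -6, -2; outcome (T, Z), payoffs (0, 7).
If Player 2 leads: Row's best replies are W→B, X→B, Y→T, Z→M; Player 2's induced payoffs 5, 8, -2, -3; outcome (B, X), payoffs (-2, 8).
Player 2 gets 8 moving first and 7 moving second, so Player 2 prefers to move first.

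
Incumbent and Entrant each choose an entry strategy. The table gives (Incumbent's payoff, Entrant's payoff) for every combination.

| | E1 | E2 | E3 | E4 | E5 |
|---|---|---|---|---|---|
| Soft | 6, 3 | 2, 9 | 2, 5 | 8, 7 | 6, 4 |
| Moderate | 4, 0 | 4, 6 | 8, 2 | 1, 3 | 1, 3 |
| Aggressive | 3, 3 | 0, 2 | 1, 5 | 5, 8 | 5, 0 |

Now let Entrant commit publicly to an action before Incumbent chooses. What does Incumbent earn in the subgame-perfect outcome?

Solve by backward induction (Entrant leads).
- E1 → Incumbent plays Soft (best of 6, 4, 3); Entrant gets 3.
- E2 → Incumbent plays Moderate (best of 2, 4, 0); Entrant gets 6.
- E3 → Incumbent plays Moderate (best of 2, 8, 1); Entrant gets 2.
- E4 → Incumbent plays Soft (best of 8, 1, 5); Entrant gets 7.
- E5 → Incumbent plays Soft (best of 6, 1, 5); Entrant gets 4.
Among 3, 6, 2, 7, 4, the best is 7 at E4. Subgame-perfect outcome: (Soft, E4) with payoffs (8, 7).

8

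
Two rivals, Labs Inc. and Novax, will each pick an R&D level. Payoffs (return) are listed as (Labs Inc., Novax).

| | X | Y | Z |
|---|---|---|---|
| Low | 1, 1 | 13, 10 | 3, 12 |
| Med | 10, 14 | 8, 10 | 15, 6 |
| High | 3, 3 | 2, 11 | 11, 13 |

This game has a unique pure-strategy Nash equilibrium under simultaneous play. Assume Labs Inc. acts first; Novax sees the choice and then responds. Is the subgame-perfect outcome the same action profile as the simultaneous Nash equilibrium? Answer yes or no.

Novax best-responds to each possible Labs Inc. move:
- Low → Novax plays Z (best of 1, 10, 12); Labs Inc. gets 3.
- Med → Novax plays X (best of 14, 10, 6); Labs Inc. gets 10.
- High → Novax plays Z (best of 3, 11, 13); Labs Inc. gets 11.
Among 3, 10, 11, the best is 11 at High. Subgame-perfect outcome: (High, Z) with payoffs (11, 13).
Under simultaneous play:
Labs Inc.'s best replies: X→Med; Y→Low; Z→Med.
Novax's best replies: Low→Z; Med→X; High→Z.
The unique mutual best reply is (Med, X), giving (10, 14).
Sequential outcome (High, Z) differs from the Nash profile (Med, X).

no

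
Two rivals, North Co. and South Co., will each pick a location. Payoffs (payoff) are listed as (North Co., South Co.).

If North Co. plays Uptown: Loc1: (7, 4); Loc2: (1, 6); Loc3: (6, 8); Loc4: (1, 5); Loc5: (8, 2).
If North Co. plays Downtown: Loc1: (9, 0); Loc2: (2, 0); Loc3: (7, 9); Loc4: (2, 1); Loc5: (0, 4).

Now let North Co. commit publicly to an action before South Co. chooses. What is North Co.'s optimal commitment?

Solve by backward induction (North Co. leads).
- Uptown: BR = Loc3, leader payoff 6.
- Downtown: BR = Loc3, leader payoff 7.
North Co.'s induced payoffs are 6, 7, so North Co. commits to Downtown. Subgame-perfect outcome: (Downtown, Loc3) with payoffs (7, 9).

Downtown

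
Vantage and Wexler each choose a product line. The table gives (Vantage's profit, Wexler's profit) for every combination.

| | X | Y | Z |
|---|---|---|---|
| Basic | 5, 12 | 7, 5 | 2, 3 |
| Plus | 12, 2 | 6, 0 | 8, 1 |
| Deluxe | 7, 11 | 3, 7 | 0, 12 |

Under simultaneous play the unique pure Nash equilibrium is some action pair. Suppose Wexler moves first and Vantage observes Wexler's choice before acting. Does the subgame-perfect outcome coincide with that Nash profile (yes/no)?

Work backward from Vantage's decision.
- X: Vantage compares 5, 12, 7 and picks Plus; Wexler would get 2.
- Y: Vantage compares 7, 6, 3 and picks Basic; Wexler would get 5.
- Z: Vantage compares 2, 8, 0 and picks Plus; Wexler would get 1.
Among 2, 5, 1, the best is 5 at Y. Subgame-perfect outcome: (Basic, Y) with payoffs (7, 5).
Under simultaneous play:
Vantage's best replies: X→Plus; Y→Basic; Z→Plus.
Wexler's best replies: Basic→X; Plus→X; Deluxe→Z.
Only (Plus, X) has each player best-responding; Nash payoffs (12, 2).
Sequential outcome (Basic, Y) differs from the Nash profile (Plus, X).

no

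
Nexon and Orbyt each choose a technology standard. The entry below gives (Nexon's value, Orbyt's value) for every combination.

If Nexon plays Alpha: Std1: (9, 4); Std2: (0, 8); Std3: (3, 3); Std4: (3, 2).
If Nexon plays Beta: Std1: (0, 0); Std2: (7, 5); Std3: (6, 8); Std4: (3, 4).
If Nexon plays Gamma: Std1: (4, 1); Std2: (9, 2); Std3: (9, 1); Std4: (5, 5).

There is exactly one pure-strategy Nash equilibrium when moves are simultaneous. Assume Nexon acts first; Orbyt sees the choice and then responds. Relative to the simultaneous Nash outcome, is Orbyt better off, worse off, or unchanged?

Backward induction with Nexon moving first.
- Alpha: Orbyt compares 4, 8, 3, 2 and picks Std2; Nexon would get 0.
- Beta: Orbyt compares 0, 5, 8, 4 and picks Std3; Nexon would get 6.
- Gamma: Orbyt compares 1, 2, 1, 5 and picks Std4; Nexon would get 5.
Among 0, 6, 5, the best is 6 at Beta. Subgame-perfect outcome: (Beta, Std3) with payoffs (6, 8).
For the simultaneous game, intersect best replies.
Nexon's best replies: Std1→Alpha; Std2→Gamma; Std3→Gamma; Std4→Gamma.
Orbyt's best replies: Alpha→Std2; Beta→Std3; Gamma→Std4.
The unique mutual best reply is (Gamma, Std4), giving (5, 5).
Orbyt earns 8 sequentially versus 5 at the Nash outcome: better off.

better off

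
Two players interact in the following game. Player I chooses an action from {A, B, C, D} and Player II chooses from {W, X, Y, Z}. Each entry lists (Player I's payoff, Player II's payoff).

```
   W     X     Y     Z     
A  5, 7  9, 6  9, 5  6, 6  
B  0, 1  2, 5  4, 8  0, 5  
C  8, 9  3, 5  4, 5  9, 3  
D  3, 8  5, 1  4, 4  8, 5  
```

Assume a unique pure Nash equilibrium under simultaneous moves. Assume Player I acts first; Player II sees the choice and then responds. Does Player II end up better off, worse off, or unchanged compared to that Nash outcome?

Backward induction with Player I moving first.
- A: BR = W, leader payoff 5.
- B: BR = Y, leader payoff 4.
- C: BR = W, leader payoff 8.
- D: BR = W, leader payoff 3.
Maximizing over 5, 4, 8, 3, Player I chooses C. Subgame-perfect outcome: (C, W) with payoffs (8, 9).
For the simultaneous game, intersect best replies.
Player I's best replies: W→C; X→A; Y→A; Z→C.
Player II's best replies: A→W; B→Y; C→W; D→W.
Only (C, W) has each player best-responding; Nash payoffs (8, 9).
Player II earns 9 sequentially versus 9 at the Nash outcome: unchanged.

unchanged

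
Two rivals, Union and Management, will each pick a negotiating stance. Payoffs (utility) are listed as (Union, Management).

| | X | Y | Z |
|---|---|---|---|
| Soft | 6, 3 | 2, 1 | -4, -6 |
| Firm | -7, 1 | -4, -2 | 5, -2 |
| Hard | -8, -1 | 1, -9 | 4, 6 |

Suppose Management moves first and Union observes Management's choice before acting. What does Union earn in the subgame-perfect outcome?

Union best-responds to each possible Management move:
- X: Union compares 6, -7, -8 and picks Soft; Management would get 3.
- Y: Union compares 2, -4, 1 and picks Soft; Management would get 1.
- Z: Union compares -4, 5, 4 and picks Firm; Management would get -2.
Management's induced payoffs are 3, 1, -2, so Management commits to X. Subgame-perfect outcome: (Soft, X) with payoffs (6, 3).

6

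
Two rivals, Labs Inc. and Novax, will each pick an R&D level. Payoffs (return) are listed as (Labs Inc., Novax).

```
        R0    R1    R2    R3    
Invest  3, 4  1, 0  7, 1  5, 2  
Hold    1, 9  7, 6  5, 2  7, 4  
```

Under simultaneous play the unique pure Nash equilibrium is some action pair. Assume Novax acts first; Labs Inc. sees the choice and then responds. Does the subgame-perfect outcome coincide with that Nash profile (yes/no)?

no

Work backward from Labs Inc.'s decision.
- R0 → Labs Inc. plays Invest (best of 3, 1); Novax gets 4.
- R1 → Labs Inc. plays Hold (best of 1, 7); Novax gets 6.
- R2 → Labs Inc. plays Invest (best of 7, 5); Novax gets 1.
- R3 → Labs Inc. plays Hold (best of 5, 7); Novax gets 4.
Maximizing over 4, 6, 1, 4, Novax chooses R1. Subgame-perfect outcome: (Hold, R1) with payoffs (7, 6).
For the simultaneous game, intersect best replies.
Labs Inc.'s best replies: R0→Invest; R1→Hold; R2→Invest; R3→Hold.
Novax's best replies: Invest→R0; Hold→R0.
Only (Invest, R0) has each player best-responding; Nash payoffs (3, 4).
Sequential outcome (Hold, R1) differs from the Nash profile (Invest, R0).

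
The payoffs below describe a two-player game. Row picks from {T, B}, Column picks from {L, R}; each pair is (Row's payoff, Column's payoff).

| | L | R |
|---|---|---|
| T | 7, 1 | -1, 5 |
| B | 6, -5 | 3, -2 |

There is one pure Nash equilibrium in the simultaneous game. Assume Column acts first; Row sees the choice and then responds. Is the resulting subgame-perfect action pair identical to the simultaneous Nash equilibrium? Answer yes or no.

Solve by backward induction (Column leads).
- L → Row plays T (best of 7, 6); Column gets 1.
- R → Row plays B (best of -1, 3); Column gets -2.
Maximizing over 1, -2, Column chooses L. Subgame-perfect outcome: (T, L) with payoffs (7, 1).
Now find the simultaneous Nash equilibrium.
Row's best replies: L→T; R→B.
Column's best replies: T→R; B→R.
Only (B, R) has each player best-responding; Nash payoffs (3, -2).
Sequential outcome (T, L) differs from the Nash profile (B, R).

no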